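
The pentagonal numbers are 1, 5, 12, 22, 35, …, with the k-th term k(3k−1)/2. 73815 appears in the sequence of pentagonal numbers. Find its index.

Set n(3n−1)/2 = 73815, giving 3n² − n − 147630 = 0.
The discriminant is 1 + 24·73815 = 1771561, and √1771561 = 1331.
So n = (1 + 1331) / 6 = 1332/6 = 222.
Check: 222·(3·222 − 1)/2 = 73815. ✓

222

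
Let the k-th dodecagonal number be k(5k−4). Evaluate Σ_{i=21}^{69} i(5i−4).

536305

Σ i(5i−4) = 5Σi² − 4Σi over i = 21..69.
Σi = 2415 − 210 = 2205 and Σi² = 111895 − 2870 = 109025.
5·109025 − 4·2205 = 536305.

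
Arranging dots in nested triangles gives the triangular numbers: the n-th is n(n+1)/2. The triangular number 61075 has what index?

Set n(n+1)/2 = 61075, giving n² + n − 122150 = 0.
The discriminant is 1 + 8·61075 = 488601, and √488601 = 699.
So n = (-1 + 699) / 2 = 698/2 = 349.
Check: 349·350/2 = 61075. ✓

349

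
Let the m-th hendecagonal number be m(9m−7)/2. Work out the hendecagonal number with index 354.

The 354th hendecagonal number is n(9n−7)/2 with n = 354.
354·(9·354 − 7)/2 = 354·3179/2 = 562683.

562683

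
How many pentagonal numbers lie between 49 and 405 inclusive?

11

The n-th pentagonal number is n(3n−1)/2.
Smallest index with value ≥ 49: n = 6 (giving 51).
Largest index with value ≤ 405: n = 16 (giving 376).
Indices 6 through 16: 11 terms.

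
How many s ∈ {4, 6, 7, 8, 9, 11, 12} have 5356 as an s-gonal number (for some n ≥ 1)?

s = 4: P(4, 73) = 5329 and P(4, 74) = 5476; 5356 is not s-gonal.
s = 6: P(6, 52) = 5356. ✓
s = 7: P(7, 46) = 5221 and P(7, 47) = 5452; 5356 is not s-gonal.
s = 8: P(8, 42) = 5208 and P(8, 43) = 5461; 5356 is not s-gonal.
s = 9: P(9, 39) = 5226 and P(9, 40) = 5500; 5356 is not s-gonal.
s = 11: P(11, 34) = 5083 and P(11, 35) = 5390; 5356 is not s-gonal.
s = 12: P(12, 33) = 5313 and P(12, 34) = 5644; 5356 is not s-gonal.
Hits: s ∈ {6} → 1.

1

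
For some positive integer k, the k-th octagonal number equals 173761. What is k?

241

Set n(3n−2) = 173761, giving 3n² − 2n − 173761 = 0.
The discriminant is 4 + 12·173761 = 2085136, and √2085136 = 1444.
So n = (2 + 1444) / 6 = 1446/6 = 241.
Check: 241·(3·241 − 2) = 173761. ✓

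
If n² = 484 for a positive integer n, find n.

22

We need n² = 484, so n = √484 = 22.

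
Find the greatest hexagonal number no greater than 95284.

Solve n(2n−1) ≤ 95284 for integer n.
n = 218 gives 94830 ≤ 95284, while n = 219 gives 95703 > 95284; so the answer is 94830.

94830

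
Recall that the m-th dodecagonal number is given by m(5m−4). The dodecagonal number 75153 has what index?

Set n(5n−4) = 75153, giving 5n² − 4n − 75153 = 0.
The discriminant is 16 + 20·75153 = 1503076, and √1503076 = 1226.
So n = (4 + 1226) / 10 = 1230/10 = 123.

123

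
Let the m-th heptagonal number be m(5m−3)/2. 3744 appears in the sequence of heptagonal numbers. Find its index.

Set n(5n−3)/2 = 3744, giving 5n² − 3n − 7488 = 0.
The discriminant is 9 + 40·3744 = 149769, and √149769 = 387.
So n = (3 + 387) / 10 = 390/10 = 39.
Check: 39·(5·39 − 3)/2 = 3744. ✓

39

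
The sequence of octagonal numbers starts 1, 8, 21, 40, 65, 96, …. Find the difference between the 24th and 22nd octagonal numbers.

272

24·(3·24 − 2) = 1680 and 22·(3·22 − 2) = 1408.
Difference: 1680 − 1408 = 272.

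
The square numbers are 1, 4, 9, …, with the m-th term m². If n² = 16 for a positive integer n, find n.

4

We need n² = 16, so n = √16 = 4.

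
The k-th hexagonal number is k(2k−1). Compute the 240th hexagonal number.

240·(2·240 − 1) = 240·479 = 114960.

114960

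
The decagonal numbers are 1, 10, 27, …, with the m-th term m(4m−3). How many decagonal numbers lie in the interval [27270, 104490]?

80

The n-th decagonal number is n(4n−3).
Smallest index with value ≥ 27270: n = 83 (giving 27307).
Largest index with value ≤ 104490: n = 162 (giving 104490).
Indices 83 through 162: 80 terms.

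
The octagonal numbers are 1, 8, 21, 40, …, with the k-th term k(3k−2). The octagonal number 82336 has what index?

166

Set n(3n−2) = 82336, giving 3n² − 2n − 82336 = 0.
The discriminant is 4 + 12·82336 = 988036, and √988036 = 994.
So n = (2 + 994) / 6 = 996/6 = 166.
Check: 166·(3·166 − 2) = 82336. ✓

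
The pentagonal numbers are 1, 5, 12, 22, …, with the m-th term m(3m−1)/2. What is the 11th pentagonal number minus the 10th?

Consecutive pentagonal numbers differ by 3n − 2: here 3·11 − 2 = 31.

31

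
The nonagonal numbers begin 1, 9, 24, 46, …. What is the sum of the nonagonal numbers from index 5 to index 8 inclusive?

Σ i(7i−5)/2 = (7Σi² − 5Σi) / 2 over i = 5..8.
Σi = 36 − 10 = 26 and Σi² = 204 − 30 = 174.
(7·174 − 5·26) / 2 = 1088/2 = 544.

544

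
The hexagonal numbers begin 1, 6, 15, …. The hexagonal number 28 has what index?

Set n(2n−1) = 28, giving 2n² − n − 28 = 0.
The discriminant is 1 + 8·28 = 225, and √225 = 15.
So n = (1 + 15) / 4 = 16/4 = 4.
Check: 4·(2·4 − 1) = 28. ✓

4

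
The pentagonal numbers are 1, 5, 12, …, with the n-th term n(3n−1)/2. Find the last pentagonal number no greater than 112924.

Solve n(3n−1)/2 ≤ 112924 for integer n.
n = 274 gives 112477 ≤ 112924, while n = 275 gives 113300 > 112924; so the answer is 112477.

112477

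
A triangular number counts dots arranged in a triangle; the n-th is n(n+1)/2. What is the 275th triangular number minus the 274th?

275

Consecutive triangular numbers differ by n: T_{275} − T_{274} = 275.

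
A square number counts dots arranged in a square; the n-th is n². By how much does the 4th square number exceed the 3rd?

n² − (n−1)² = 2n − 1, so 4² − 3² = 2·4 − 1 = 7.

7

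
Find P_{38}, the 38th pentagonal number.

The 38th pentagonal number is n(3n−1)/2 with n = 38.
38·(3·38 − 1)/2 = 38·113/2 = 2147.

2147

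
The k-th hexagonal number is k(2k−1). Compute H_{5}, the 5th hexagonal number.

45

5·(2·5 − 1) = 5·9 = 45.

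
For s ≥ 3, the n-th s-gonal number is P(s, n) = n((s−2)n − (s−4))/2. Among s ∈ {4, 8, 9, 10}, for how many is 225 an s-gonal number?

s = 4: P(4, 15) = 225. ✓
s = 8: P(8, 9) = 225. ✓
s = 9: P(9, 8) = 204 and P(9, 9) = 261; 225 is not s-gonal.
s = 10: P(10, 7) = 175 and P(10, 8) = 232; 225 is not s-gonal.
Hits: s ∈ {4, 8} → 2.

2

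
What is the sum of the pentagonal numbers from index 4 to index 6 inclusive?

Σ i(3i−1)/2 = (3Σi² − Σi) / 2 over i = 4..6.
Σi = 21 − 6 = 15 and Σi² = 91 − 14 = 77.
(3·77 − 1·15) / 2 = 216/2 = 108.

108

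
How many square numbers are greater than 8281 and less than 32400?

88

The n-th square number is n².
Smallest index with value > 8281: n = 92 (giving 8464).
Largest index with value < 32400: n = 179 (giving 32041).
Indices 92 through 179: 88 terms.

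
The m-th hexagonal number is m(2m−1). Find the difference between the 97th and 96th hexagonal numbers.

385

Consecutive hexagonal numbers differ by 4n − 3: here 4·97 − 3 = 385.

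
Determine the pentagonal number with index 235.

The 235th pentagonal number is n(3n−1)/2 with n = 235.
235·(3·235 − 1)/2 = 235·704/2 = 235·352 = 82720.

82720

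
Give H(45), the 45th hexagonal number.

45·(2·45 − 1) = 45·89 = 4005.

4005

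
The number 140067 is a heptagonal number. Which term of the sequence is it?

Set n(5n−3)/2 = 140067, giving 5n² − 3n − 280134 = 0.
The discriminant is 9 + 40·140067 = 5602689, and √5602689 = 2367.
So n = (3 + 2367) / 10 = 2370/10 = 237.

237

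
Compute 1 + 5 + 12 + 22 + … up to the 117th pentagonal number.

807651

Σ i(3i−1)/2 = (3Σi² − Σi) / 2 over i = 1..117.
Σi = 6903 and Σi² = 540735.
(3·540735 − 1·6903) / 2 = 1615302/2 = 807651.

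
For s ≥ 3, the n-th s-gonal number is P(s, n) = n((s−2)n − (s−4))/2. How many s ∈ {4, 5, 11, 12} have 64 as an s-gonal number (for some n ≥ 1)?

s = 4: P(4, 8) = 64. ✓
s = 5: P(5, 6) = 51 and P(5, 7) = 70; 64 is not s-gonal.
s = 11: P(11, 4) = 58 and P(11, 5) = 95; 64 is not s-gonal.
s = 12: P(12, 4) = 64. ✓
Hits: s ∈ {4, 12} → 2.

2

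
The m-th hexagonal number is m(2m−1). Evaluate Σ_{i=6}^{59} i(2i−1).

Σ i(2i−1) = 2Σi² − Σi over i = 6..59.
Σi = 1770 − 15 = 1755 and Σi² = 70210 − 55 = 70155.
2·70155 − 1·1755 = 138555.

138555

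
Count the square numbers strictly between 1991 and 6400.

35

The n-th square number is n².
Smallest index with value > 1991: n = 45 (giving 2025).
Largest index with value < 6400: n = 79 (giving 6241).
Indices 45 through 79: 35 terms.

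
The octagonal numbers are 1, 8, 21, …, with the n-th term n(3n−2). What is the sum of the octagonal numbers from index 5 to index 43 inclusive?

80340

Σ i(3i−2) = 3Σi² − 2Σi over i = 5..43.
Σi = 946 − 10 = 936 and Σi² = 27434 − 30 = 27404.
3·27404 − 2·936 = 80340.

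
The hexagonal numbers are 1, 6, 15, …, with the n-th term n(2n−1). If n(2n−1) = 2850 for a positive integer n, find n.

Set n(2n−1) = 2850, giving 2n² − n − 2850 = 0.
So n = (1 + 151) / 4 = 152/4 = 38.

38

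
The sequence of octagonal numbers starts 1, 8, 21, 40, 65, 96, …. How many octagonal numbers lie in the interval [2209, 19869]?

54

The n-th octagonal number is n(3n−2).
Smallest index with value ≥ 2209: n = 28 (giving 2296).
Largest index with value ≤ 19869: n = 81 (giving 19521).
Indices 28 through 81: 54 terms.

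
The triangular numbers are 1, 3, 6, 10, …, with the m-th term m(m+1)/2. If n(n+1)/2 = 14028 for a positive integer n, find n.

Set n(n+1)/2 = 14028, giving n² + n − 28056 = 0.
So n = (-1 + 335) / 2 = 334/2 = 167.

167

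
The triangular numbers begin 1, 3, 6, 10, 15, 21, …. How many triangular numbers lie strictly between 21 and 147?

10

The n-th triangular number is n(n+1)/2.
Smallest index with value > 21: n = 7 (giving 28).
Largest index with value < 147: n = 16 (giving 136).
Indices 7 through 16: 10 terms.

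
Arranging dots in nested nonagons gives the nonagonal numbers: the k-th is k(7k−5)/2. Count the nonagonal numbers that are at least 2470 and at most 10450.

29

The n-th nonagonal number is n(7n−5)/2.
Smallest index with value ≥ 2470: n = 27 (giving 2484).
Largest index with value ≤ 10450: n = 55 (giving 10450).
Indices 27 through 55: 29 terms.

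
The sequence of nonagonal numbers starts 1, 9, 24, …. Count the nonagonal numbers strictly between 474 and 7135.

33

The n-th nonagonal number is n(7n−5)/2.
Smallest index with value > 474: n = 13 (giving 559).
Largest index with value < 7135: n = 45 (giving 6975).
Indices 13 through 45: 33 terms.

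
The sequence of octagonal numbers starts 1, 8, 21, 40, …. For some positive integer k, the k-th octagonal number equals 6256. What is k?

46

Set n(3n−2) = 6256, giving 3n² − 2n − 6256 = 0.
The discriminant is 4 + 12·6256 = 75076, and √75076 = 274.
So n = (2 + 274) / 6 = 276/6 = 46.
Check: 46·(3·46 − 2) = 6256. ✓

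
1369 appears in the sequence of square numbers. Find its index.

We need n² = 1369, so n = √1369 = 37.

37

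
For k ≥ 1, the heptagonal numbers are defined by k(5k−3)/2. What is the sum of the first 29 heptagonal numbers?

Σ i(5i−3)/2 = (5Σi² − 3Σi) / 2 over i = 1..29.
Σi = 435 and Σi² = 8555.
(5·8555 − 3·435) / 2 = 41470/2 = 20735.

20735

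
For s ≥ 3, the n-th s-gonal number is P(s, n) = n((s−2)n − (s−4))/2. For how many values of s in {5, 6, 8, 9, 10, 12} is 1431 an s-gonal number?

1

s = 5: P(5, 31) = 1426 and P(5, 32) = 1520; 1431 is not s-gonal.
s = 6: P(6, 27) = 1431. ✓
s = 8: P(8, 22) = 1408 and P(8, 23) = 1541; 1431 is not s-gonal.
s = 9: P(9, 20) = 1350 and P(9, 21) = 1491; 1431 is not s-gonal.
s = 10: P(10, 19) = 1387 and P(10, 20) = 1540; 1431 is not s-gonal.
s = 12: P(12, 17) = 1377 and P(12, 18) = 1548; 1431 is not s-gonal.
Hits: s ∈ {6} → 1.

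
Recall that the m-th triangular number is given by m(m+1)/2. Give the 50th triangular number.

The 50th triangular number is n(n+1)/2 with n = 50.
50·51/2 = 2550/2 = 1275.

1275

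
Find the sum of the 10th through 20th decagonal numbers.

Σ i(4i−3) = 4Σi² − 3Σi over i = 10..20.
Σi = 210 − 45 = 165 and Σi² = 2870 − 285 = 2585.
4·2585 − 3·165 = 9845.

9845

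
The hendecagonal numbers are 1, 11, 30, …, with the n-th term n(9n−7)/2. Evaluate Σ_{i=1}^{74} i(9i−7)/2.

610500

Σ i(9i−7)/2 = (9Σi² − 7Σi) / 2 over i = 1..74.
Σi = 2775 and Σi² = 137825.
(9·137825 − 7·2775) / 2 = 1221000/2 = 610500.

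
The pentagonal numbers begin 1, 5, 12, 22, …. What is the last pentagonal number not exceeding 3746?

3725

Solve n(3n−1)/2 ≤ 3746 for integer n.
n = 50 gives 3725 ≤ 3746, while n = 51 gives 3876 > 3746; so the answer is 3725.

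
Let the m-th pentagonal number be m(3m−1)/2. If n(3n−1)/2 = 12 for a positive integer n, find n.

3

Set n(3n−1)/2 = 12, giving 3n² − n − 24 = 0.
The discriminant is 1 + 24·12 = 289, and √289 = 17.
So n = (1 + 17) / 6 = 18/6 = 3.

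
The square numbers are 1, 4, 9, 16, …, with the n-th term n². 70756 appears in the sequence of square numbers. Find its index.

266

We need n² = 70756, so n = √70756 = 266.
Check: 266² = 70756. ✓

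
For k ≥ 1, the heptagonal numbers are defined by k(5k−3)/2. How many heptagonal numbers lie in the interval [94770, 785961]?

The n-th heptagonal number is n(5n−3)/2.
Smallest index with value ≥ 94770: n = 195 (giving 94770).
Largest index with value ≤ 785961: n = 561 (giving 785961).
Indices 195 through 561: 367 terms.

367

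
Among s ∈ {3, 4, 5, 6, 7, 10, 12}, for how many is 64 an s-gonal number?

2

s = 3: P(3, 10) = 55 and P(3, 11) = 66; 64 is not s-gonal.
s = 4: P(4, 8) = 64. ✓
s = 5: P(5, 6) = 51 and P(5, 7) = 70; 64 is not s-gonal.
s = 6: P(6, 5) = 45 and P(6, 6) = 66; 64 is not s-gonal.
s = 7: P(7, 5) = 55 and P(7, 6) = 81; 64 is not s-gonal.
s = 10: P(10, 4) = 52 and P(10, 5) = 85; 64 is not s-gonal.
s = 12: P(12, 4) = 64. ✓
Hits: s ∈ {4, 12} → 2.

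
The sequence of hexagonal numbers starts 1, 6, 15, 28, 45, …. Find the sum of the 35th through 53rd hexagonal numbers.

Σ i(2i−1) = 2Σi² − Σi over i = 35..53.
Σi = 1431 − 595 = 836 and Σi² = 51039 − 13685 = 37354.
2·37354 − 1·836 = 73872.

73872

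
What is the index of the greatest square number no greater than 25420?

159

Solve n² ≤ 25420 for integer n.
n = 159 gives 25281 ≤ 25420, while n = 160 gives 25600 > 25420; so the answer is index 159.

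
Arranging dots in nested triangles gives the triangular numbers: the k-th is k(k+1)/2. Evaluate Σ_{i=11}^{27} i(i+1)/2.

Σ i(i+1)/2 = (Σi² + Σi) / 2 over i = 11..27.
Σi = 378 − 55 = 323 and Σi² = 6930 − 385 = 6545.
(1·6545 + 1·323) / 2 = 6868/2 = 3434.

3434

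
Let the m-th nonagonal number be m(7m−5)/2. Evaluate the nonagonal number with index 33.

The 33rd nonagonal number is n(7n−5)/2 with n = 33.
33·(7·33 − 5)/2 = 33·226/2 = 33·113 = 3729.

3729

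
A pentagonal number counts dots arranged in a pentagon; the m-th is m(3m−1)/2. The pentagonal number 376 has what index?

16

Set n(3n−1)/2 = 376, giving 3n² − n − 752 = 0.
The discriminant is 1 + 24·376 = 9025, and √9025 = 95.
So n = (1 + 95) / 6 = 96/6 = 16.
Check: 16·(3·16 − 1)/2 = 376. ✓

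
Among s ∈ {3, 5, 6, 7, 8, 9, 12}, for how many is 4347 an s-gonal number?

2

s = 3: P(3, 92) = 4278 and P(3, 93) = 4371; 4347 is not s-gonal.
s = 5: P(5, 54) = 4347. ✓
s = 6: P(6, 46) = 4186 and P(6, 47) = 4371; 4347 is not s-gonal.
s = 7: P(7, 42) = 4347. ✓
s = 8: P(8, 38) = 4256 and P(8, 39) = 4485; 4347 is not s-gonal.
s = 9: P(9, 35) = 4200 and P(9, 36) = 4446; 4347 is not s-gonal.
s = 12: P(12, 29) = 4089 and P(12, 30) = 4380; 4347 is not s-gonal.
Hits: s ∈ {5, 7} → 2.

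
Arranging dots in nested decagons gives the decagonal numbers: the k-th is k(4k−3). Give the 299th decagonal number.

356707

The 299th decagonal number is n(4n−3) with n = 299.
299·(4·299 − 3) = 299·1193 = 356707.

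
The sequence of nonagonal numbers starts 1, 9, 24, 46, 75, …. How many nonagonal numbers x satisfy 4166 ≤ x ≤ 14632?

The n-th nonagonal number is n(7n−5)/2.
Smallest index with value ≥ 4166: n = 35 (giving 4200).
Largest index with value ≤ 14632: n = 65 (giving 14625).
Indices 35 through 65: 31 terms.

31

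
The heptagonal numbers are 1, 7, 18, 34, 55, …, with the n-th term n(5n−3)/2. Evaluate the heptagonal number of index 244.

148474

244·(5·244 − 3)/2 = 244·1217/2 = 148474.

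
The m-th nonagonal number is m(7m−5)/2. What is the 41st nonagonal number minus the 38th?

41·(7·41 − 5)/2 = 5781 and 38·(7·38 − 5)/2 = 4959.
Difference: 5781 − 4959 = 822.

822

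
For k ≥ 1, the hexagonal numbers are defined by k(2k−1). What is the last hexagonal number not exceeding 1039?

1035

Solve n(2n−1) ≤ 1039 for integer n.
n = 23 gives 1035 ≤ 1039, while n = 24 gives 1128 > 1039; so the answer is 1035.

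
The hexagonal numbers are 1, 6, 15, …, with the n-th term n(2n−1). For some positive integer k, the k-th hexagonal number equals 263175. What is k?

Set n(2n−1) = 263175, giving 2n² − n − 263175 = 0.
So n = (1 + 1451) / 4 = 1452/4 = 363.

363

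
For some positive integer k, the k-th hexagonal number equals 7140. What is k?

Set n(2n−1) = 7140, giving 2n² − n − 7140 = 0.
The discriminant is 1 + 8·7140 = 57121, and √57121 = 239.
So n = (1 + 239) / 4 = 240/4 = 60.
Check: 60·(2·60 − 1) = 7140. ✓

60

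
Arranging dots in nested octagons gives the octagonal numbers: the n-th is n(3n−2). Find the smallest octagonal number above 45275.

Solve n(3n−2) > 45275 for integer n.
The largest n with value ≤ 45275 is 123 (since 45141 ≤ 45275 < 45880), so the first above is n = 124, value 45880.

45880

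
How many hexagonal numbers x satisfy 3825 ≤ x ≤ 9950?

27

The n-th hexagonal number is n(2n−1).
Smallest index with value ≥ 3825: n = 44 (giving 3828).
Largest index with value ≤ 9950: n = 70 (giving 9730).
Indices 44 through 70: 27 terms.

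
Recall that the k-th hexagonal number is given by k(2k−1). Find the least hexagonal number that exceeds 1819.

1891

Solve n(2n−1) > 1819 for integer n.
The largest n with value ≤ 1819 is 30 (since 1770 ≤ 1819 < 1891), so the first above is n = 31, value 1891.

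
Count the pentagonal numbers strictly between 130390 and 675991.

The n-th pentagonal number is n(3n−1)/2.
Smallest index with value > 130390: n = 296 (giving 131276).
Largest index with value < 675991: n = 671 (giving 675026).
Indices 296 through 671: 376 terms.

376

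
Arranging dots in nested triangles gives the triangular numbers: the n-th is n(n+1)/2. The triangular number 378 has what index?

27

Set n(n+1)/2 = 378, giving n² + n − 756 = 0.
The discriminant is 1 + 8·378 = 3025, and √3025 = 55.
So n = (-1 + 55) / 2 = 54/2 = 27.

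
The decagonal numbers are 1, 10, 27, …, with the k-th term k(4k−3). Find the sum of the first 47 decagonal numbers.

139496

Σ i(4i−3) = 4Σi² − 3Σi over i = 1..47.
Σi = 1128 and Σi² = 35720.
4·35720 − 3·1128 = 139496.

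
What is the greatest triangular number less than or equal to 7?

Solve n(n+1)/2 ≤ 7 for integer n.
n = 3 gives 6 ≤ 7, while n = 4 gives 10 > 7; so the answer is 6.

6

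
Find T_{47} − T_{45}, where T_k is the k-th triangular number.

47·48/2 = 1128 and 45·46/2 = 1035.
Difference: 1128 − 1035 = 93.

93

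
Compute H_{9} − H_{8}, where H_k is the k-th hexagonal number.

Consecutive hexagonal numbers differ by 4n − 3: here 4·9 − 3 = 33.

33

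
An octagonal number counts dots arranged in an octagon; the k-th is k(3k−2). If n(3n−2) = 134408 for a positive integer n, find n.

212

Set n(3n−2) = 134408, giving 3n² − 2n − 134408 = 0.
The discriminant is 4 + 12·134408 = 1612900, and √1612900 = 1270.
So n = (2 + 1270) / 6 = 1272/6 = 212.
Check: 212·(3·212 − 2) = 134408. ✓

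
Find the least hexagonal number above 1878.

1891

Solve n(2n−1) > 1878 for integer n.
The largest n with value ≤ 1878 is 30 (since 1770 ≤ 1878 < 1891), so the first above is n = 31, value 1891.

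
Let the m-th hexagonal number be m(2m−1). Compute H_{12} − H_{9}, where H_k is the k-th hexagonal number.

123

12·(2·12 − 1) = 276 and 9·(2·9 − 1) = 153.
Difference: 276 − 153 = 123.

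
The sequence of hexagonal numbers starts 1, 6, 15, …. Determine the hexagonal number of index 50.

4950

The 50th hexagonal number is n(2n−1) with n = 50.
50·(2·50 − 1) = 50·99 = 4950.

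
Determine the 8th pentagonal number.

The 8th pentagonal number is n(3n−1)/2 with n = 8.
8·(3·8 − 1)/2 = 8·23/2 = 92.

92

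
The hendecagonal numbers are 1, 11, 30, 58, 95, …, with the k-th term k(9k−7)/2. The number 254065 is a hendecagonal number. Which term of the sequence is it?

Set n(9n−7)/2 = 254065, giving 9n² − 7n − 508130 = 0.
The discriminant is 49 + 72·254065 = 18292729, and √18292729 = 4277.
So n = (7 + 4277) / 18 = 4284/18 = 238.

238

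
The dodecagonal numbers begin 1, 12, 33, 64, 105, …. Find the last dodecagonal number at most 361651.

360729

Solve n(5n−4) ≤ 361651 for integer n.
n = 269 gives 360729 ≤ 361651, while n = 270 gives 363420 > 361651; so the answer is 360729.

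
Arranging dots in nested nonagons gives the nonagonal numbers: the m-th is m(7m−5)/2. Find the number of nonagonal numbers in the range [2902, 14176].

35

The n-th nonagonal number is n(7n−5)/2.
Smallest index with value ≥ 2902: n = 30 (giving 3075).
Largest index with value ≤ 14176: n = 64 (giving 14176).
Indices 30 through 64: 35 terms.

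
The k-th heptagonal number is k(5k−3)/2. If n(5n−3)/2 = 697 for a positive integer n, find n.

17

Set n(5n−3)/2 = 697, giving 5n² − 3n − 1394 = 0.
The discriminant is 9 + 40·697 = 27889, and √27889 = 167.
So n = (3 + 167) / 10 = 170/10 = 17.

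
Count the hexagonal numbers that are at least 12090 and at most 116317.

164

The n-th hexagonal number is n(2n−1).
Smallest index with value ≥ 12090: n = 78 (giving 12090).
Largest index with value ≤ 116317: n = 241 (giving 115921).
Indices 78 through 241: 164 terms.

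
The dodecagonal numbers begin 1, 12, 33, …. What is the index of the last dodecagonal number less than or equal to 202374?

201

Solve n(5n−4) ≤ 202374 for integer n.
n = 201 gives 201201 ≤ 202374, while n = 202 gives 203212 > 202374; so the answer is index 201.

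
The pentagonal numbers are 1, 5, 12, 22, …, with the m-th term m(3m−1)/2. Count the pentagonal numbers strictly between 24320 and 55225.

65

The n-th pentagonal number is n(3n−1)/2.
Smallest index with value > 24320: n = 128 (giving 24512).
Largest index with value < 55225: n = 192 (giving 55200).
Indices 128 through 192: 65 terms.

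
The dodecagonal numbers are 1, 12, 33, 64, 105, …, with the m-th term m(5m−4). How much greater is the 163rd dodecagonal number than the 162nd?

Consecutive dodecagonal numbers differ by 10n − 9: here 10·163 − 9 = 1621.

1621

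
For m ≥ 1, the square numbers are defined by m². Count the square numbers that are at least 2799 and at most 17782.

81

The n-th square number is n².
Smallest index with value ≥ 2799: n = 53 (giving 2809).
Largest index with value ≤ 17782: n = 133 (giving 17689).
Indices 53 through 133: 81 terms.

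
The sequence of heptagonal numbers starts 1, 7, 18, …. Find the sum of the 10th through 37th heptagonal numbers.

Σ i(5i−3)/2 = (5Σi² − 3Σi) / 2 over i = 10..37.
Σi = 703 − 45 = 658 and Σi² = 17575 − 285 = 17290.
(5·17290 − 3·658) / 2 = 84476/2 = 42238.

42238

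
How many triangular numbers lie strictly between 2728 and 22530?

138

The n-th triangular number is n(n+1)/2.
Smallest index with value > 2728: n = 74 (giving 2775).
Largest index with value < 22530: n = 211 (giving 22366).
Indices 74 through 211: 138 terms.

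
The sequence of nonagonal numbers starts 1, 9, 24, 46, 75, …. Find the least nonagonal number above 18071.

Solve n(7n−5)/2 > 18071 for integer n.
The largest n with value ≤ 18071 is 72 (since 17964 ≤ 18071 < 18469), so the first above is n = 73, value 18469.

18469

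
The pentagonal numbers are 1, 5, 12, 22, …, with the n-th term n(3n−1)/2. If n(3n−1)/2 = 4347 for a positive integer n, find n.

54

Set n(3n−1)/2 = 4347, giving 3n² − n − 8694 = 0.
The discriminant is 1 + 24·4347 = 104329, and √104329 = 323.
So n = (1 + 323) / 6 = 324/6 = 54.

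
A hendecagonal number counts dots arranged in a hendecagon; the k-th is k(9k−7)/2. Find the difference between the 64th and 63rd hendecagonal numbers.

Consecutive hendecagonal numbers differ by 9n − 8: here 9·64 − 8 = 568.

568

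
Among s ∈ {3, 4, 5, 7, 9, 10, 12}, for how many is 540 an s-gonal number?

2

s = 3: P(3, 32) = 528 and P(3, 33) = 561; 540 is not s-gonal.
s = 4: P(4, 23) = 529 and P(4, 24) = 576; 540 is not s-gonal.
s = 5: P(5, 19) = 532 and P(5, 20) = 590; 540 is not s-gonal.
s = 7: P(7, 15) = 540. ✓
s = 9: P(9, 12) = 474 and P(9, 13) = 559; 540 is not s-gonal.
s = 10: P(10, 12) = 540. ✓
s = 12: P(12, 10) = 460 and P(12, 11) = 561; 540 is not s-gonal.
Hits: s ∈ {7, 10} → 2.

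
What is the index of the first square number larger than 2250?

Solve n² > 2250 for integer n.
The largest n with value ≤ 2250 is 47 (since 2209 ≤ 2250 < 2304), so the first above is n = 48, value 2304.

48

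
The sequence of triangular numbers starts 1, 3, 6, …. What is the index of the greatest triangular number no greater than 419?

28

Solve n(n+1)/2 ≤ 419 for integer n.
n = 28 gives 406 ≤ 419, while n = 29 gives 435 > 419; so the answer is index 28.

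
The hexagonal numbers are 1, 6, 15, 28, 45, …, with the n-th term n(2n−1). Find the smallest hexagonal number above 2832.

2850

Solve n(2n−1) > 2832 for integer n.
The largest n with value ≤ 2832 is 37 (since 2701 ≤ 2832 < 2850), so the first above is n = 38, value 2850.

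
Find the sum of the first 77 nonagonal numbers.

Σ i(7i−5)/2 = (7Σi² − 5Σi) / 2 over i = 1..77.
Σi = 3003 and Σi² = 155155.
(7·155155 − 5·3003) / 2 = 1071070/2 = 535535.

535535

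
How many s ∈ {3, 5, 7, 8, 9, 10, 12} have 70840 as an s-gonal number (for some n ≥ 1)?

s = 3: P(3, 375) = 70500 and P(3, 376) = 70876; 70840 is not s-gonal.
s = 5: P(5, 217) = 70525 and P(5, 218) = 71177; 70840 is not s-gonal.
s = 7: P(7, 168) = 70308 and P(7, 169) = 71149; 70840 is not s-gonal.
s = 8: P(8, 154) = 70840. ✓
s = 9: P(9, 142) = 70219 and P(9, 143) = 71214; 70840 is not s-gonal.
s = 10: P(10, 133) = 70357 and P(10, 134) = 71422; 70840 is not s-gonal.
s = 12: P(12, 119) = 70329 and P(12, 120) = 71520; 70840 is not s-gonal.
Hits: s ∈ {8} → 1.

1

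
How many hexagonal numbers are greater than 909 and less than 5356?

The n-th hexagonal number is n(2n−1).
Smallest index with value > 909: n = 22 (giving 946).
Largest index with value < 5356: n = 51 (giving 5151).
Indices 22 through 51: 30 terms.

30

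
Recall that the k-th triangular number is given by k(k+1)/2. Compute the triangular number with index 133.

The 133rd triangular number is n(n+1)/2 with n = 133.
133·134/2 = 17822/2 = 8911.

8911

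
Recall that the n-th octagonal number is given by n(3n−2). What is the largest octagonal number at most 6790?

6533

Solve n(3n−2) ≤ 6790 for integer n.
n = 47 gives 6533 ≤ 6790, while n = 48 gives 6816 > 6790; so the answer is 6533.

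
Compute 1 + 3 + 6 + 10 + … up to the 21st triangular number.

Σ i(i+1)/2 = (Σi² + Σi) / 2 over i = 1..21.
Σi = 231 and Σi² = 3311.
(1·3311 + 1·231) / 2 = 3542/2 = 1771.

1771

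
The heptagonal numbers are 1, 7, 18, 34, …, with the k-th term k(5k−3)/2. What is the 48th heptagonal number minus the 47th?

Consecutive heptagonal numbers differ by 5n − 4: here 5·48 − 4 = 236.

236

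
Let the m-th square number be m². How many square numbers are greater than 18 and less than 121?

6

The n-th square number is n².
Smallest index with value > 18: n = 5 (giving 25).
Largest index with value < 121: n = 10 (giving 100).
Indices 5 through 10: 6 terms.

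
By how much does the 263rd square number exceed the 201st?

28768

263² = 69169 and 201² = 40401.
Difference: 69169 − 40401 = 28768.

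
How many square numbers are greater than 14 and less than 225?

The n-th square number is n².
Smallest index with value > 14: n = 4 (giving 16).
Largest index with value < 225: n = 14 (giving 196).
Indices 4 through 14: 11 terms.

11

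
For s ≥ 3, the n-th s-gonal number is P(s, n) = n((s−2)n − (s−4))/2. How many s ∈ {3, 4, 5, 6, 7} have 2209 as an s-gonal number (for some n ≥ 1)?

s = 3: P(3, 65) = 2145 and P(3, 66) = 2211; 2209 is not s-gonal.
s = 4: P(4, 47) = 2209. ✓
s = 5: P(5, 38) = 2147 and P(5, 39) = 2262; 2209 is not s-gonal.
s = 6: P(6, 33) = 2145 and P(6, 34) = 2278; 2209 is not s-gonal.
s = 7: P(7, 30) = 2205 and P(7, 31) = 2356; 2209 is not s-gonal.
Hits: s ∈ {4} → 1.

1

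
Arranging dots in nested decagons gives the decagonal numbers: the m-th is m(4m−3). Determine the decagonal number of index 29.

3277

29·(4·29 − 3) = 29·113 = 3277.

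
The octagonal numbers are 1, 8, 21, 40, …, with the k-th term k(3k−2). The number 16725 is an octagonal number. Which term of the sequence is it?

Set n(3n−2) = 16725, giving 3n² − 2n − 16725 = 0.
So n = (2 + 448) / 6 = 450/6 = 75.

75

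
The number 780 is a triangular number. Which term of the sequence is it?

39

Set n(n+1)/2 = 780, giving n² + n − 1560 = 0.
The discriminant is 1 + 8·780 = 6241, and √6241 = 79.
So n = (-1 + 79) / 2 = 78/2 = 39.
Check: 39·40/2 = 780. ✓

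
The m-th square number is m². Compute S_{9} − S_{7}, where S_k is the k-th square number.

32

9² = 81 and 7² = 49.
Difference: 81 − 49 = 32.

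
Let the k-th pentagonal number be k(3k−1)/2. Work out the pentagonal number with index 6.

51

6·(3·6 − 1)/2 = 6·17/2 = 51.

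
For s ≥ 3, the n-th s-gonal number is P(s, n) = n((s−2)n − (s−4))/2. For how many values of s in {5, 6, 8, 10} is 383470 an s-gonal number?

1

s = 5: P(5, 505) = 382285 and P(5, 506) = 383801; 383470 is not s-gonal.
s = 6: P(6, 438) = 383250 and P(6, 439) = 385003; 383470 is not s-gonal.
s = 8: P(8, 357) = 381633 and P(8, 358) = 383776; 383470 is not s-gonal.
s = 10: P(10, 310) = 383470. ✓
Hits: s ∈ {10} → 1.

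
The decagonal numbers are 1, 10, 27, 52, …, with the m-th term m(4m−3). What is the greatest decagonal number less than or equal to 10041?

9850

Solve n(4n−3) ≤ 10041 for integer n.
n = 50 gives 9850 ≤ 10041, while n = 51 gives 10251 > 10041; so the answer is 9850.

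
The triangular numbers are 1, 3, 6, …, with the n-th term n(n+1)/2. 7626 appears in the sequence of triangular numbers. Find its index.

Set n(n+1)/2 = 7626, giving n² + n − 15252 = 0.
The discriminant is 1 + 8·7626 = 61009, and √61009 = 247.
So n = (-1 + 247) / 2 = 246/2 = 123.
Check: 123·124/2 = 7626. ✓

123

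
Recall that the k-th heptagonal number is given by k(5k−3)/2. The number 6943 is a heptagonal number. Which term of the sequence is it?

Set n(5n−3)/2 = 6943, giving 5n² − 3n − 13886 = 0.
The discriminant is 9 + 40·6943 = 277729, and √277729 = 527.
So n = (3 + 527) / 10 = 530/10 = 53.

53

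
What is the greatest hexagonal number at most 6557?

6441

Solve n(2n−1) ≤ 6557 for integer n.
n = 57 gives 6441 ≤ 6557, while n = 58 gives 6670 > 6557; so the answer is 6441.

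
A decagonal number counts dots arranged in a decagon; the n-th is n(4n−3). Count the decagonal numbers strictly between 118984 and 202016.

The n-th decagonal number is n(4n−3).
Smallest index with value > 118984: n = 173 (giving 119197).
Largest index with value < 202016: n = 225 (giving 201825).
Indices 173 through 225: 53 terms.

53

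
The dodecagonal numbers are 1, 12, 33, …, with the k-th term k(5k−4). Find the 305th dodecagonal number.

463905

305·(5·305 − 4) = 305·1521 = 463905.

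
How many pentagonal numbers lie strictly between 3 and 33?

3

The n-th pentagonal number is n(3n−1)/2.
Smallest index with value > 3: n = 2 (giving 5).
Largest index with value < 33: n = 4 (giving 22).
Indices 2 through 4: 3 terms.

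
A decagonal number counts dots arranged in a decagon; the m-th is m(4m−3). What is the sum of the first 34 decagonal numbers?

Σ i(4i−3) = 4Σi² − 3Σi over i = 1..34.
Σi = 595 and Σi² = 13685.
4·13685 − 3·595 = 52955.

52955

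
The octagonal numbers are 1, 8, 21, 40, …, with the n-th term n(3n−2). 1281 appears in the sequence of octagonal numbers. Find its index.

Set n(3n−2) = 1281, giving 3n² − 2n − 1281 = 0.
The discriminant is 4 + 12·1281 = 15376, and √15376 = 124.
So n = (2 + 124) / 6 = 126/6 = 21.
Check: 21·(3·21 − 2) = 1281. ✓

21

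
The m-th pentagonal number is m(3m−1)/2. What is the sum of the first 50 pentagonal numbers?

Σ i(3i−1)/2 = (3Σi² − Σi) / 2 over i = 1..50.
Σi = 1275 and Σi² = 42925.
(3·42925 − 1·1275) / 2 = 127500/2 = 63750.

63750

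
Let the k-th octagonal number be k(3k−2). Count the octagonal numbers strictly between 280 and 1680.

13

The n-th octagonal number is n(3n−2).
Smallest index with value > 280: n = 11 (giving 341).
Largest index with value < 1680: n = 23 (giving 1541).
Indices 11 through 23: 13 terms.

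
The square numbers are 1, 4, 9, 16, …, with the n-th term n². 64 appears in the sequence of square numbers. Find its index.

8

We need n² = 64, so n = √64 = 8.
Check: 8² = 64. ✓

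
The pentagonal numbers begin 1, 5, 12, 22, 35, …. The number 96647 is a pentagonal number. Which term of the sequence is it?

Set n(3n−1)/2 = 96647, giving 3n² − n − 193294 = 0.
So n = (1 + 1523) / 6 = 1524/6 = 254.

254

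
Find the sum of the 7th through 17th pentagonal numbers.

Σ i(3i−1)/2 = (3Σi² − Σi) / 2 over i = 7..17.
Σi = 153 − 21 = 132 and Σi² = 1785 − 91 = 1694.
(3·1694 − 1·132) / 2 = 4950/2 = 2475.

2475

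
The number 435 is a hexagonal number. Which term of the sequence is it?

Set n(2n−1) = 435, giving 2n² − n − 435 = 0.
So n = (1 + 59) / 4 = 60/4 = 15.

15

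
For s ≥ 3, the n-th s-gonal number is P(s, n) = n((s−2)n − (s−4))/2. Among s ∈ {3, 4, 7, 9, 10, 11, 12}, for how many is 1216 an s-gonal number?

2

s = 3: P(3, 48) = 1176 and P(3, 49) = 1225; 1216 is not s-gonal.
s = 4: P(4, 34) = 1156 and P(4, 35) = 1225; 1216 is not s-gonal.
s = 7: P(7, 22) = 1177 and P(7, 23) = 1288; 1216 is not s-gonal.
s = 9: P(9, 19) = 1216. ✓
s = 10: P(10, 17) = 1105 and P(10, 18) = 1242; 1216 is not s-gonal.
s = 11: P(11, 16) = 1096 and P(11, 17) = 1241; 1216 is not s-gonal.
s = 12: P(12, 16) = 1216. ✓
Hits: s ∈ {9, 12} → 2.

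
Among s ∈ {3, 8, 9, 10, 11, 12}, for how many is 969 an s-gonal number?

s = 3: P(3, 43) = 946 and P(3, 44) = 990; 969 is not s-gonal.
s = 8: P(8, 18) = 936 and P(8, 19) = 1045; 969 is not s-gonal.
s = 9: P(9, 17) = 969. ✓
s = 10: P(10, 15) = 855 and P(10, 16) = 976; 969 is not s-gonal.
s = 11: P(11, 15) = 960 and P(11, 16) = 1096; 969 is not s-gonal.
s = 12: P(12, 14) = 924 and P(12, 15) = 1065; 969 is not s-gonal.
Hits: s ∈ {9} → 1.

1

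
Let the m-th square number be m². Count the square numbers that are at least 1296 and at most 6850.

The n-th square number is n².
Smallest index with value ≥ 1296: n = 36 (giving 1296).
Largest index with value ≤ 6850: n = 82 (giving 6724).
Indices 36 through 82: 47 terms.

47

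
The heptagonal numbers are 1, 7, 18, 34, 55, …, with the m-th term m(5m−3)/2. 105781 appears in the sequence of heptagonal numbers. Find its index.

206

Set n(5n−3)/2 = 105781, giving 5n² − 3n − 211562 = 0.
The discriminant is 9 + 40·105781 = 4231249, and √4231249 = 2057.
So n = (3 + 2057) / 10 = 2060/10 = 206.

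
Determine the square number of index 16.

The 16th square number is n² with n = 16.
16² = 256.

256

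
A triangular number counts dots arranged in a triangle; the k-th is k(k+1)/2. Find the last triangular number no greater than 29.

Solve n(n+1)/2 ≤ 29 for integer n.
n = 7 gives 28 ≤ 29, while n = 8 gives 36 > 29; so the answer is 28.

28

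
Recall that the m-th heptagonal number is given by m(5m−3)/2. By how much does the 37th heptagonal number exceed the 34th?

37·(5·37 − 3)/2 = 3367 and 34·(5·34 − 3)/2 = 2839.
Difference: 3367 − 2839 = 528.

528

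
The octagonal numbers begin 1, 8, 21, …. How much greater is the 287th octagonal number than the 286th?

Consecutive octagonal numbers differ by 6n − 5: here 6·287 − 5 = 1717.

1717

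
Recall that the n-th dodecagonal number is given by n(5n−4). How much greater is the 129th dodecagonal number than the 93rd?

39816

129·(5·129 − 4) = 82689 and 93·(5·93 − 4) = 42873.
Difference: 82689 − 42873 = 39816.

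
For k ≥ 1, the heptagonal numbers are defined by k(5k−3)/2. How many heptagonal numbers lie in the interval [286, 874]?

9

The n-th heptagonal number is n(5n−3)/2.
Smallest index with value ≥ 286: n = 11 (giving 286).
Largest index with value ≤ 874: n = 19 (giving 874).
Indices 11 through 19: 9 terms.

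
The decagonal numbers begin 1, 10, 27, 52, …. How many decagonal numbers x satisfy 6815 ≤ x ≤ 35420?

The n-th decagonal number is n(4n−3).
Smallest index with value ≥ 6815: n = 42 (giving 6930).
Largest index with value ≤ 35420: n = 94 (giving 35062).
Indices 42 through 94: 53 terms.

53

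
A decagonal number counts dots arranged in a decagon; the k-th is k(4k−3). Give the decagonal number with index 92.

The 92nd decagonal number is n(4n−3) with n = 92.
92·(4·92 − 3) = 92·365 = 33580.

33580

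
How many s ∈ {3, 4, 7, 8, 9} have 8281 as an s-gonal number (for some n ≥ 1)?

s = 3: P(3, 128) = 8256 and P(3, 129) = 8385; 8281 is not s-gonal.
s = 4: P(4, 91) = 8281. ✓
s = 7: P(7, 57) = 8037 and P(7, 58) = 8323; 8281 is not s-gonal.
s = 8: P(8, 52) = 8008 and P(8, 53) = 8321; 8281 is not s-gonal.
s = 9: P(9, 49) = 8281. ✓
Hits: s ∈ {4, 9} → 2.

2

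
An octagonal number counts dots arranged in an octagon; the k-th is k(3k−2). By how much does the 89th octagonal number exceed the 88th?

529

Consecutive octagonal numbers differ by 6n − 5: here 6·89 − 5 = 529.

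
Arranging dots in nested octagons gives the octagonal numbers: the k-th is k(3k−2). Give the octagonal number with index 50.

7400

The 50th octagonal number is n(3n−2) with n = 50.
50·(3·50 − 2) = 50·148 = 7400.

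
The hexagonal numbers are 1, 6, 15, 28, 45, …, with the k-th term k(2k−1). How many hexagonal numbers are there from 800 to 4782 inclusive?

29

The n-th hexagonal number is n(2n−1).
Smallest index with value ≥ 800: n = 21 (giving 861).
Largest index with value ≤ 4782: n = 49 (giving 4753).
Indices 21 through 49: 29 terms.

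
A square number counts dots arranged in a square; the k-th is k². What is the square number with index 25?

625

25² = 625.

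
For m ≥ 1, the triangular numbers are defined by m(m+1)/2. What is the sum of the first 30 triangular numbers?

Σ i(i+1)/2 = (Σi² + Σi) / 2 over i = 1..30.
Σi = 465 and Σi² = 9455.
(1·9455 + 1·465) / 2 = 9920/2 = 4960.

4960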